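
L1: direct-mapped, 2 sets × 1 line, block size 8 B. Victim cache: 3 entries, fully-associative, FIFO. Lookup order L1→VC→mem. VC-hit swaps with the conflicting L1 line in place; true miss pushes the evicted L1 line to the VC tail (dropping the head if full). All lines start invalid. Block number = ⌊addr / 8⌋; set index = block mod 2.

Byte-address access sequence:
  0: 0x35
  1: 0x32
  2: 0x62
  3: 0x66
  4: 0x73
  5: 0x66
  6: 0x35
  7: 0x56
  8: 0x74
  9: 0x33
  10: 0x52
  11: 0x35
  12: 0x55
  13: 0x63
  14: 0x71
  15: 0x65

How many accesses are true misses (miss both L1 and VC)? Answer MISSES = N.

  [0] addr=0x35 blk=6 s=0: MISS | VC []
  [1] addr=0x32 blk=6 s=0: L1-HIT | VC []
  [2] addr=0x62 blk=12 s=0: MISS | VC [6]
  [3] addr=0x66 blk=12 s=0: L1-HIT | VC [6]
  [4] addr=0x73 blk=14 s=0: MISS | VC [6, 12]
  [5] addr=0x66 blk=12 s=0: VC-HIT | VC [6, 14]
  [6] addr=0x35 blk=6 s=0: VC-HIT | VC [12, 14]
  [7] addr=0x56 blk=10 s=0: MISS | VC [12, 14, 6]
  [8] addr=0x74 blk=14 s=0: VC-HIT | VC [12, 10, 6]
  [9] addr=0x33 blk=6 s=0: VC-HIT | VC [12, 10, 14]
  [10] addr=0x52 blk=10 s=0: VC-HIT | VC [12, 6, 14]
  [11] addr=0x35 blk=6 s=0: VC-HIT | VC [12, 10, 14]
  [12] addr=0x55 blk=10 s=0: VC-HIT | VC [12, 6, 14]
  [13] addr=0x63 blk=12 s=0: VC-HIT | VC [10, 6, 14]
  [14] addr=0x71 blk=14 s=0: VC-HIT | VC [10, 6, 12]
  [15] addr=0x65 blk=12 s=0: VC-HIT | VC [10, 6, 14]

MISSES = 4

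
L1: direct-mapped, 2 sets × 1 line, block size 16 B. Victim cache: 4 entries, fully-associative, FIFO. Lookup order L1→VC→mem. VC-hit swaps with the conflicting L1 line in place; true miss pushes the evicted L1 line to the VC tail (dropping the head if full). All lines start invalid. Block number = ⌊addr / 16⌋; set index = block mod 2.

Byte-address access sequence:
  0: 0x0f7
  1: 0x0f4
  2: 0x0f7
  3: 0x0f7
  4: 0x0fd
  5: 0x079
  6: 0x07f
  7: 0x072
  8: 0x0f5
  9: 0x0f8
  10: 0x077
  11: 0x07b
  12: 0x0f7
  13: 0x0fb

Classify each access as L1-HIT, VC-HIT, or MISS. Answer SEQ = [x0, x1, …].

  [0] addr=0xf7 blk=15 s=1: MISS | VC []
  [1] addr=0xf4 blk=15 s=1: L1-HIT | VC []
  [2] addr=0xf7 blk=15 s=1: L1-HIT | VC []
  [3] addr=0xf7 blk=15 s=1: L1-HIT | VC []
  [4] addr=0xfd blk=15 s=1: L1-HIT | VC []
  [5] addr=0x79 blk=7 s=1: MISS | VC [15]
  [6] addr=0x7f blk=7 s=1: L1-HIT | VC [15]
  [7] addr=0x72 blk=7 s=1: L1-HIT | VC [15]
  [8] addr=0xf5 blk=15 s=1: VC-HIT | VC [7]
  [9] addr=0xf8 blk=15 s=1: L1-HIT | VC [7]
  [10] addr=0x77 blk=7 s=1: VC-HIT | VC [15]
  [11] addr=0x7b blk=7 s=1: L1-HIT | VC [15]
  [12] addr=0xf7 blk=15 s=1: VC-HIT | VC [7]
  [13] addr=0xfb blk=15 s=1: L1-HIT | VC [7]

SEQ = [MISS, L1-HIT, L1-HIT, L1-HIT, L1-HIT, MISS, L1-HIT, L1-HIT, VC-HIT, L1-HIT, VC-HIT, L1-HIT, VC-HIT, L1-HIT]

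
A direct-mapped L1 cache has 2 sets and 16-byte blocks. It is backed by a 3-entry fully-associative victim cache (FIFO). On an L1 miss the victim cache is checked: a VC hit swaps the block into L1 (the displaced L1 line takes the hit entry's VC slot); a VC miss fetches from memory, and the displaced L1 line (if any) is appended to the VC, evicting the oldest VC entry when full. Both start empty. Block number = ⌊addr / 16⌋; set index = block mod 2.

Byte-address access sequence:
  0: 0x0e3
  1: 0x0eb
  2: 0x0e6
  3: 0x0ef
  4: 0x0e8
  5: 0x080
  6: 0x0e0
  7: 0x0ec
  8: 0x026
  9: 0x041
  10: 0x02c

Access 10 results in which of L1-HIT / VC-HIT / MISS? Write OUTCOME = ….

OUTCOME = VC-HIT

0: 0xe3 (blk 14, set 0) → MISS  vc=[]
1: 0xeb (blk 14, set 0) → L1-HIT  vc=[]
2: 0xe6 (blk 14, set 0) → L1-HIT  vc=[]
3: 0xef (blk 14, set 0) → L1-HIT  vc=[]
4: 0xe8 (blk 14, set 0) → L1-HIT  vc=[]
5: 0x80 (blk 8, set 0) → MISS  vc=[14]
6: 0xe0 (blk 14, set 0) → VC-HIT  vc=[8]
7: 0xec (blk 14, set 0) → L1-HIT  vc=[8]
8: 0x26 (blk 2, set 0) → MISS  vc=[8, 14]
9: 0x41 (blk 4, set 0) → MISS  vc=[8, 14, 2]
10: 0x2c (blk 2, set 0) → VC-HIT  vc=[8, 14, 4]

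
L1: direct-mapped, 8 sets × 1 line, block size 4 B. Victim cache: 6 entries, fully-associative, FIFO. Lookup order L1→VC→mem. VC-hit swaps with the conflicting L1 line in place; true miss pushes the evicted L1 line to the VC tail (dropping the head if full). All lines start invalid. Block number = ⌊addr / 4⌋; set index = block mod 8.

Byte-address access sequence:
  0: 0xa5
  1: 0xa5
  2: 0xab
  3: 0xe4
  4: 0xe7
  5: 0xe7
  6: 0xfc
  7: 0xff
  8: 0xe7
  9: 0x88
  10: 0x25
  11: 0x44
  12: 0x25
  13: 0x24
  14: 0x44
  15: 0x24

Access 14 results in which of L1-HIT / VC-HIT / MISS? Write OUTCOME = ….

OUTCOME = VC-HIT

0: 0xa5 (blk 41, set 1) → MISS  vc=[]
1: 0xa5 (blk 41, set 1) → L1-HIT  vc=[]
2: 0xab (blk 42, set 2) → MISS  vc=[]
3: 0xe4 (blk 57, set 1) → MISS  vc=[41]
4: 0xe7 (blk 57, set 1) → L1-HIT  vc=[41]
5: 0xe7 (blk 57, set 1) → L1-HIT  vc=[41]
6: 0xfc (blk 63, set 7) → MISS  vc=[41]
7: 0xff (blk 63, set 7) → L1-HIT  vc=[41]
8: 0xe7 (blk 57, set 1) → L1-HIT  vc=[41]
9: 0x88 (blk 34, set 2) → MISS  vc=[41, 42]
10: 0x25 (blk 9, set 1) → MISS  vc=[41, 42, 57]
11: 0x44 (blk 17, set 1) → MISS  vc=[41, 42, 57, 9]
12: 0x25 (blk 9, set 1) → VC-HIT  vc=[41, 42, 57, 17]
13: 0x24 (blk 9, set 1) → L1-HIT  vc=[41, 42, 57, 17]
14: 0x44 (blk 17, set 1) → VC-HIT  vc=[41, 42, 57, 9]
15: 0x24 (blk 9, set 1) → VC-HIT  vc=[41, 42, 57, 17]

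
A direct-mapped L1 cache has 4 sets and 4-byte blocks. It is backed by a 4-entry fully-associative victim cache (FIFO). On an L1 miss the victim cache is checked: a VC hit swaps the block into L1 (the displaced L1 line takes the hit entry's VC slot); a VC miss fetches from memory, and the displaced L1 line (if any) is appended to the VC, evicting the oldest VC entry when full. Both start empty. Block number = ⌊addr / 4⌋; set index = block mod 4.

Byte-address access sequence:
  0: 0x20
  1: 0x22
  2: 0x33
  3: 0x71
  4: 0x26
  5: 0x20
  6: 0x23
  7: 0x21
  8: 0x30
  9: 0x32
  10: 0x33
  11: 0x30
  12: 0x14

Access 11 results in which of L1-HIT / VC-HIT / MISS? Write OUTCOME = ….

OUTCOME = L1-HIT

#0 0x20→b8/s0 MISS; vc=[]
#1 0x22→b8/s0 L1-HIT; vc=[]
#2 0x33→b12/s0 MISS; vc=[8]
#3 0x71→b28/s0 MISS; vc=[8,12]
#4 0x26→b9/s1 MISS; vc=[8,12]
#5 0x20→b8/s0 VC-HIT; vc=[28,12]
#6 0x23→b8/s0 L1-HIT; vc=[28,12]
#7 0x21→b8/s0 L1-HIT; vc=[28,12]
#8 0x30→b12/s0 VC-HIT; vc=[28,8]
#9 0x32→b12/s0 L1-HIT; vc=[28,8]
#10 0x33→b12/s0 L1-HIT; vc=[28,8]
#11 0x30→b12/s0 L1-HIT; vc=[28,8]
#12 0x14→b5/s1 MISS; vc=[28,8,9]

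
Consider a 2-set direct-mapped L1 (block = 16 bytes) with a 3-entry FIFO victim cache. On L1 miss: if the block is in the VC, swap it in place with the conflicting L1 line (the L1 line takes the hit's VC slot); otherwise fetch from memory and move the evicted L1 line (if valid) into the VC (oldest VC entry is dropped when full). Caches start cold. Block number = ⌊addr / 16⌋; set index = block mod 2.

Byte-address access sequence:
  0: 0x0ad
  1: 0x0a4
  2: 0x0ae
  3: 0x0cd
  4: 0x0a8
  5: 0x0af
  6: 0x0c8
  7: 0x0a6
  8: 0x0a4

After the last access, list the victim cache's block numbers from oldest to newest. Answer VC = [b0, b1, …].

  [0] addr=0xad blk=10 s=0: MISS | VC []
  [1] addr=0xa4 blk=10 s=0: L1-HIT | VC []
  [2] addr=0xae blk=10 s=0: L1-HIT | VC []
  [3] addr=0xcd blk=12 s=0: MISS | VC [10]
  [4] addr=0xa8 blk=10 s=0: VC-HIT | VC [12]
  [5] addr=0xaf blk=10 s=0: L1-HIT | VC [12]
  [6] addr=0xc8 blk=12 s=0: VC-HIT | VC [10]
  [7] addr=0xa6 blk=10 s=0: VC-HIT | VC [12]
  [8] addr=0xa4 blk=10 s=0: L1-HIT | VC [12]

VC = [12]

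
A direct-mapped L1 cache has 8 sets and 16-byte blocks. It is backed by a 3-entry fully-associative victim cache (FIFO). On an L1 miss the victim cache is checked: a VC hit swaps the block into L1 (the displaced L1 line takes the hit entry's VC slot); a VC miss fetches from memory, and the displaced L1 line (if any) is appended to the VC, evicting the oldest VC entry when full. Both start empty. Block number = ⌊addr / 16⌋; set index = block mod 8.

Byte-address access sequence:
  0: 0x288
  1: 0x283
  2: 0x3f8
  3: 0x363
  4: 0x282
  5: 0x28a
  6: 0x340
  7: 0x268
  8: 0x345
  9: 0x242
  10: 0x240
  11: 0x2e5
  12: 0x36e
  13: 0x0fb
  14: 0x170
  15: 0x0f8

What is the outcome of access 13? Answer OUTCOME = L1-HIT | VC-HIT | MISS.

  [0] addr=0x288 blk=40 s=0: MISS | VC []
  [1] addr=0x283 blk=40 s=0: L1-HIT | VC []
  [2] addr=0x3f8 blk=63 s=7: MISS | VC []
  [3] addr=0x363 blk=54 s=6: MISS | VC []
  [4] addr=0x282 blk=40 s=0: L1-HIT | VC []
  [5] addr=0x28a blk=40 s=0: L1-HIT | VC []
  [6] addr=0x340 blk=52 s=4: MISS | VC []
  [7] addr=0x268 blk=38 s=6: MISS | VC [54]
  [8] addr=0x345 blk=52 s=4: L1-HIT | VC [54]
  [9] addr=0x242 blk=36 s=4: MISS | VC [54, 52]
  [10] addr=0x240 blk=36 s=4: L1-HIT | VC [54, 52]
  [11] addr=0x2e5 blk=46 s=6: MISS | VC [54, 52, 38]
  [12] addr=0x36e blk=54 s=6: VC-HIT | VC [46, 52, 38]
  [13] addr=0xfb blk=15 s=7: MISS | VC [52, 38, 63]
  [14] addr=0x170 blk=23 s=7: MISS | VC [38, 63, 15]
  [15] addr=0xf8 blk=15 s=7: VC-HIT | VC [38, 63, 23]

OUTCOME = MISS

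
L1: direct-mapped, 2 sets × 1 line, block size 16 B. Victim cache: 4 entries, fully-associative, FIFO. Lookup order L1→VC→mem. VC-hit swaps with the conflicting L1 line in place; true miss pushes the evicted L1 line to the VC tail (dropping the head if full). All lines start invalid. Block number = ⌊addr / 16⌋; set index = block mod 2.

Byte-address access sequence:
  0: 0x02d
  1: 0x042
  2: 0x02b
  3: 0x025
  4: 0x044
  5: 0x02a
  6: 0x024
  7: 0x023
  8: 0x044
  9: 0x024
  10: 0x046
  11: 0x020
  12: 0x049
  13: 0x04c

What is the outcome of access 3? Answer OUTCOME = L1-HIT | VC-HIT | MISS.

OUTCOME = L1-HIT

#0 0x2d→b2/s0 MISS; vc=[]
#1 0x42→b4/s0 MISS; vc=[2]
#2 0x2b→b2/s0 VC-HIT; vc=[4]
#3 0x25→b2/s0 L1-HIT; vc=[4]
#4 0x44→b4/s0 VC-HIT; vc=[2]
#5 0x2a→b2/s0 VC-HIT; vc=[4]
#6 0x24→b2/s0 L1-HIT; vc=[4]
#7 0x23→b2/s0 L1-HIT; vc=[4]
#8 0x44→b4/s0 VC-HIT; vc=[2]
#9 0x24→b2/s0 VC-HIT; vc=[4]
#10 0x46→b4/s0 VC-HIT; vc=[2]
#11 0x20→b2/s0 VC-HIT; vc=[4]
#12 0x49→b4/s0 VC-HIT; vc=[2]
#13 0x4c→b4/s0 L1-HIT; vc=[2]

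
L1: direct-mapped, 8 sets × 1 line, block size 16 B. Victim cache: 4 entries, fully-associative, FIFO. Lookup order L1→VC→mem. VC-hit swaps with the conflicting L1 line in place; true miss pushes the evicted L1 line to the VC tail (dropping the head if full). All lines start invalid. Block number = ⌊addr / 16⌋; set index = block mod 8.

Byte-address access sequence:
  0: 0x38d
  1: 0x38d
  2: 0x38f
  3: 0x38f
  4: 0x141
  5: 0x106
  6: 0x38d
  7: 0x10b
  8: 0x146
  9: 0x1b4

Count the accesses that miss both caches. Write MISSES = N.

MISSES = 4

0: 0x38d (blk 56, set 0) → MISS  vc=[]
1: 0x38d (blk 56, set 0) → L1-HIT  vc=[]
2: 0x38f (blk 56, set 0) → L1-HIT  vc=[]
3: 0x38f (blk 56, set 0) → L1-HIT  vc=[]
4: 0x141 (blk 20, set 4) → MISS  vc=[]
5: 0x106 (blk 16, set 0) → MISS  vc=[56]
6: 0x38d (blk 56, set 0) → VC-HIT  vc=[16]
7: 0x10b (blk 16, set 0) → VC-HIT  vc=[56]
8: 0x146 (blk 20, set 4) → L1-HIT  vc=[56]
9: 0x1b4 (blk 27, set 3) → MISS  vc=[56]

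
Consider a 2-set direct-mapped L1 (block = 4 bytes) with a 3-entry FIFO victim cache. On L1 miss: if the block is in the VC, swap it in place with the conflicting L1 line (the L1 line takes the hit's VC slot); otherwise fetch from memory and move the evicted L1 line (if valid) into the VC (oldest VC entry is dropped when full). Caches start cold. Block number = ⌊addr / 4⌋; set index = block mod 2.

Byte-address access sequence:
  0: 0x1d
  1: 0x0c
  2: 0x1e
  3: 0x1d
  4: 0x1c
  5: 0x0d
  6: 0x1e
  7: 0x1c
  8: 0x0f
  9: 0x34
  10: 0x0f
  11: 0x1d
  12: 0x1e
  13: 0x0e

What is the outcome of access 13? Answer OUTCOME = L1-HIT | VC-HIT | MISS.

OUTCOME = VC-HIT

#0 0x1d→b7/s1 MISS; vc=[]
#1 0xc→b3/s1 MISS; vc=[7]
#2 0x1e→b7/s1 VC-HIT; vc=[3]
#3 0x1d→b7/s1 L1-HIT; vc=[3]
#4 0x1c→b7/s1 L1-HIT; vc=[3]
#5 0xd→b3/s1 VC-HIT; vc=[7]
#6 0x1e→b7/s1 VC-HIT; vc=[3]
#7 0x1c→b7/s1 L1-HIT; vc=[3]
#8 0xf→b3/s1 VC-HIT; vc=[7]
#9 0x34→b13/s1 MISS; vc=[7,3]
#10 0xf→b3/s1 VC-HIT; vc=[7,13]
#11 0x1d→b7/s1 VC-HIT; vc=[3,13]
#12 0x1e→b7/s1 L1-HIT; vc=[3,13]
#13 0xe→b3/s1 VC-HIT; vc=[7,13]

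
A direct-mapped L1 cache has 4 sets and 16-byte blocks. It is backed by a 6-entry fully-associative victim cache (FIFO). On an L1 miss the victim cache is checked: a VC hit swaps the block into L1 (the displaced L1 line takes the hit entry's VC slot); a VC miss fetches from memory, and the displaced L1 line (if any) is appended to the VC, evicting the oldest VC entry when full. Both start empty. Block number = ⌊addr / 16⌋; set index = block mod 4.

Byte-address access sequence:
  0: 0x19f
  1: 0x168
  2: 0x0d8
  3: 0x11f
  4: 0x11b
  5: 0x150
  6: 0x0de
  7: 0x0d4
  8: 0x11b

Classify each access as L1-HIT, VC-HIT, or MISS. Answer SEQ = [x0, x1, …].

0: 0x19f (blk 25, set 1) → MISS  vc=[]
1: 0x168 (blk 22, set 2) → MISS  vc=[]
2: 0xd8 (blk 13, set 1) → MISS  vc=[25]
3: 0x11f (blk 17, set 1) → MISS  vc=[25, 13]
4: 0x11b (blk 17, set 1) → L1-HIT  vc=[25, 13]
5: 0x150 (blk 21, set 1) → MISS  vc=[25, 13, 17]
6: 0xde (blk 13, set 1) → VC-HIT  vc=[25, 21, 17]
7: 0xd4 (blk 13, set 1) → L1-HIT  vc=[25, 21, 17]
8: 0x11b (blk 17, set 1) → VC-HIT  vc=[25, 21, 13]

SEQ = [MISS, MISS, MISS, MISS, L1-HIT, MISS, VC-HIT, L1-HIT, VC-HIT]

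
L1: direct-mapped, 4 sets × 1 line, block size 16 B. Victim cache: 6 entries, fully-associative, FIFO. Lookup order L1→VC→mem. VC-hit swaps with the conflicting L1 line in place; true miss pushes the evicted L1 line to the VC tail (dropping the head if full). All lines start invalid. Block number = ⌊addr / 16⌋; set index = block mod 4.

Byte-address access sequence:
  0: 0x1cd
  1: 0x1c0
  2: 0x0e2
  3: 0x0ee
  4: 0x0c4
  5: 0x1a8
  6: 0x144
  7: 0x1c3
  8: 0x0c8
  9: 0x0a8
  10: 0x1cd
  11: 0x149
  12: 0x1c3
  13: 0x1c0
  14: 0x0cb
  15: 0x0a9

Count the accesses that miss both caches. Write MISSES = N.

  [0] addr=0x1cd blk=28 s=0: MISS | VC []
  [1] addr=0x1c0 blk=28 s=0: L1-HIT | VC []
  [2] addr=0xe2 blk=14 s=2: MISS | VC []
  [3] addr=0xee blk=14 s=2: L1-HIT | VC []
  [4] addr=0xc4 blk=12 s=0: MISS | VC [28]
  [5] addr=0x1a8 blk=26 s=2: MISS | VC [28, 14]
  [6] addr=0x144 blk=20 s=0: MISS | VC [28, 14, 12]
  [7] addr=0x1c3 blk=28 s=0: VC-HIT | VC [20, 14, 12]
  [8] addr=0xc8 blk=12 s=0: VC-HIT | VC [20, 14, 28]
  [9] addr=0xa8 blk=10 s=2: MISS | VC [20, 14, 28, 26]
  [10] addr=0x1cd blk=28 s=0: VC-HIT | VC [20, 14, 12, 26]
  [11] addr=0x149 blk=20 s=0: VC-HIT | VC [28, 14, 12, 26]
  [12] addr=0x1c3 blk=28 s=0: VC-HIT | VC [20, 14, 12, 26]
  [13] addr=0x1c0 blk=28 s=0: L1-HIT | VC [20, 14, 12, 26]
  [14] addr=0xcb blk=12 s=0: VC-HIT | VC [20, 14, 28, 26]
  [15] addr=0xa9 blk=10 s=2: L1-HIT | VC [20, 14, 28, 26]

MISSES = 6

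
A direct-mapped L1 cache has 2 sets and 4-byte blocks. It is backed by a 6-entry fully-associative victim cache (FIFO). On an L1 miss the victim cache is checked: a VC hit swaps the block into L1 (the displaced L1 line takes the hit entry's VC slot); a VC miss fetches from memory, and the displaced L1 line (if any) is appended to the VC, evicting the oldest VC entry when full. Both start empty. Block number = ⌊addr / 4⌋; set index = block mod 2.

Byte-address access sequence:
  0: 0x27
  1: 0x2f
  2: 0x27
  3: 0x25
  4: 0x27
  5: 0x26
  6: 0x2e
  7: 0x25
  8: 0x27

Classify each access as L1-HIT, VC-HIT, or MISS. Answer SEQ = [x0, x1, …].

0: 0x27 (blk 9, set 1) → MISS  vc=[]
1: 0x2f (blk 11, set 1) → MISS  vc=[9]
2: 0x27 (blk 9, set 1) → VC-HIT  vc=[11]
3: 0x25 (blk 9, set 1) → L1-HIT  vc=[11]
4: 0x27 (blk 9, set 1) → L1-HIT  vc=[11]
5: 0x26 (blk 9, set 1) → L1-HIT  vc=[11]
6: 0x2e (blk 11, set 1) → VC-HIT  vc=[9]
7: 0x25 (blk 9, set 1) → VC-HIT  vc=[11]
8: 0x27 (blk 9, set 1) → L1-HIT  vc=[11]

SEQ = [MISS, MISS, VC-HIT, L1-HIT, L1-HIT, L1-HIT, VC-HIT, VC-HIT, L1-HIT]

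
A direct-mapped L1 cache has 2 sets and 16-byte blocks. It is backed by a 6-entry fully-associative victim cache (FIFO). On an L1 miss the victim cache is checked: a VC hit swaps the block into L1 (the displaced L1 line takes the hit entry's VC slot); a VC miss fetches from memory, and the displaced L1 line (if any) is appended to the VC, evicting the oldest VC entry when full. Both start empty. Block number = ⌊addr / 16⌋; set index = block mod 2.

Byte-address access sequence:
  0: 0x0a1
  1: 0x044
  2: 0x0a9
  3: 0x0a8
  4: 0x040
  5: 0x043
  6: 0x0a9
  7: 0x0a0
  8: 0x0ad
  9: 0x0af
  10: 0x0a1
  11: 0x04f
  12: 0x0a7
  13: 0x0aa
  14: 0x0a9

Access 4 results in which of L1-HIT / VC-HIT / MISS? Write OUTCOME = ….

OUTCOME = VC-HIT

  [0] addr=0xa1 blk=10 s=0: MISS | VC []
  [1] addr=0x44 blk=4 s=0: MISS | VC [10]
  [2] addr=0xa9 blk=10 s=0: VC-HIT | VC [4]
  [3] addr=0xa8 blk=10 s=0: L1-HIT | VC [4]
  [4] addr=0x40 blk=4 s=0: VC-HIT | VC [10]
  [5] addr=0x43 blk=4 s=0: L1-HIT | VC [10]
  [6] addr=0xa9 blk=10 s=0: VC-HIT | VC [4]
  [7] addr=0xa0 blk=10 s=0: L1-HIT | VC [4]
  [8] addr=0xad blk=10 s=0: L1-HIT | VC [4]
  [9] addr=0xaf blk=10 s=0: L1-HIT | VC [4]
  [10] addr=0xa1 blk=10 s=0: L1-HIT | VC [4]
  [11] addr=0x4f blk=4 s=0: VC-HIT | VC [10]
  [12] addr=0xa7 blk=10 s=0: VC-HIT | VC [4]
  [13] addr=0xaa blk=10 s=0: L1-HIT | VC [4]
  [14] addr=0xa9 blk=10 s=0: L1-HIT | VC [4]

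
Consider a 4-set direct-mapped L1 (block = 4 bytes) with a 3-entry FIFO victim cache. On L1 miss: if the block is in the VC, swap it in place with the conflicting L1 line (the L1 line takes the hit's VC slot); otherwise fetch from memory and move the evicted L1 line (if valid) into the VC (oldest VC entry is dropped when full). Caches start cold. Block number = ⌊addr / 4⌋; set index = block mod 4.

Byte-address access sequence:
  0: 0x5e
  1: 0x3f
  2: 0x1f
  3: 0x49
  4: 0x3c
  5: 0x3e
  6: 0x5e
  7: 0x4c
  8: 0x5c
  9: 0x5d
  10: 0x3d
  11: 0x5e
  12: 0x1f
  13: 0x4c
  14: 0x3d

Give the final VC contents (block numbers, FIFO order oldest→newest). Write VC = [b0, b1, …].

VC = [19, 23, 7]

#0 0x5e→b23/s3 MISS; vc=[]
#1 0x3f→b15/s3 MISS; vc=[23]
#2 0x1f→b7/s3 MISS; vc=[23,15]
#3 0x49→b18/s2 MISS; vc=[23,15]
#4 0x3c→b15/s3 VC-HIT; vc=[23,7]
#5 0x3e→b15/s3 L1-HIT; vc=[23,7]
#6 0x5e→b23/s3 VC-HIT; vc=[15,7]
#7 0x4c→b19/s3 MISS; vc=[15,7,23]
#8 0x5c→b23/s3 VC-HIT; vc=[15,7,19]
#9 0x5d→b23/s3 L1-HIT; vc=[15,7,19]
#10 0x3d→b15/s3 VC-HIT; vc=[23,7,19]
#11 0x5e→b23/s3 VC-HIT; vc=[15,7,19]
#12 0x1f→b7/s3 VC-HIT; vc=[15,23,19]
#13 0x4c→b19/s3 VC-HIT; vc=[15,23,7]
#14 0x3d→b15/s3 VC-HIT; vc=[19,23,7]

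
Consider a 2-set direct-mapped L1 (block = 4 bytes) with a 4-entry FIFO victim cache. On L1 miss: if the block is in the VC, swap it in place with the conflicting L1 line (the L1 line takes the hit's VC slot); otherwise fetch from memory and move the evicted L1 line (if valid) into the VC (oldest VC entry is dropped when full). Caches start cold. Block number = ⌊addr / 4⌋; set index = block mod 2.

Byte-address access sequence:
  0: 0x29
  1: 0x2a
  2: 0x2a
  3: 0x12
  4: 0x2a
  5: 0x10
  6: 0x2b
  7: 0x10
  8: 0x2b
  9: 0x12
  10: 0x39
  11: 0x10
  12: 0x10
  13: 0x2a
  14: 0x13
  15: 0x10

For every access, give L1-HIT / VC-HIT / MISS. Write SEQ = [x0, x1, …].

0: 0x29 (blk 10, set 0) → MISS  vc=[]
1: 0x2a (blk 10, set 0) → L1-HIT  vc=[]
2: 0x2a (blk 10, set 0) → L1-HIT  vc=[]
3: 0x12 (blk 4, set 0) → MISS  vc=[10]
4: 0x2a (blk 10, set 0) → VC-HIT  vc=[4]
5: 0x10 (blk 4, set 0) → VC-HIT  vc=[10]
6: 0x2b (blk 10, set 0) → VC-HIT  vc=[4]
7: 0x10 (blk 4, set 0) → VC-HIT  vc=[10]
8: 0x2b (blk 10, set 0) → VC-HIT  vc=[4]
9: 0x12 (blk 4, set 0) → VC-HIT  vc=[10]
10: 0x39 (blk 14, set 0) → MISS  vc=[10, 4]
11: 0x10 (blk 4, set 0) → VC-HIT  vc=[10, 14]
12: 0x10 (blk 4, set 0) → L1-HIT  vc=[10, 14]
13: 0x2a (blk 10, set 0) → VC-HIT  vc=[4, 14]
14: 0x13 (blk 4, set 0) → VC-HIT  vc=[10, 14]
15: 0x10 (blk 4, set 0) → L1-HIT  vc=[10, 14]

SEQ = [MISS, L1-HIT, L1-HIT, MISS, VC-HIT, VC-HIT, VC-HIT, VC-HIT, VC-HIT, VC-HIT, MISS, VC-HIT, L1-HIT, VC-HIT, VC-HIT, L1-HIT]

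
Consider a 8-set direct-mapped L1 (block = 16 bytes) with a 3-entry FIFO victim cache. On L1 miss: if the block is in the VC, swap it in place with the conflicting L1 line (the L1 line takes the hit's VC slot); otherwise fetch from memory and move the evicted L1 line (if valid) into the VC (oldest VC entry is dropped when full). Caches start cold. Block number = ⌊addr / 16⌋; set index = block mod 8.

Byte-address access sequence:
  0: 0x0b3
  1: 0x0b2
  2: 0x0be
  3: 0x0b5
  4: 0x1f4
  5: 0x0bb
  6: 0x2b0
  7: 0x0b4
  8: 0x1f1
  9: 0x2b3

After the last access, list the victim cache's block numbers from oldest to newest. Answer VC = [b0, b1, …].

VC = [11]

0: 0xb3 (blk 11, set 3) → MISS  vc=[]
1: 0xb2 (blk 11, set 3) → L1-HIT  vc=[]
2: 0xbe (blk 11, set 3) → L1-HIT  vc=[]
3: 0xb5 (blk 11, set 3) → L1-HIT  vc=[]
4: 0x1f4 (blk 31, set 7) → MISS  vc=[]
5: 0xbb (blk 11, set 3) → L1-HIT  vc=[]
6: 0x2b0 (blk 43, set 3) → MISS  vc=[11]
7: 0xb4 (blk 11, set 3) → VC-HIT  vc=[43]
8: 0x1f1 (blk 31, set 7) → L1-HIT  vc=[43]
9: 0x2b3 (blk 43, set 3) → VC-HIT  vc=[11]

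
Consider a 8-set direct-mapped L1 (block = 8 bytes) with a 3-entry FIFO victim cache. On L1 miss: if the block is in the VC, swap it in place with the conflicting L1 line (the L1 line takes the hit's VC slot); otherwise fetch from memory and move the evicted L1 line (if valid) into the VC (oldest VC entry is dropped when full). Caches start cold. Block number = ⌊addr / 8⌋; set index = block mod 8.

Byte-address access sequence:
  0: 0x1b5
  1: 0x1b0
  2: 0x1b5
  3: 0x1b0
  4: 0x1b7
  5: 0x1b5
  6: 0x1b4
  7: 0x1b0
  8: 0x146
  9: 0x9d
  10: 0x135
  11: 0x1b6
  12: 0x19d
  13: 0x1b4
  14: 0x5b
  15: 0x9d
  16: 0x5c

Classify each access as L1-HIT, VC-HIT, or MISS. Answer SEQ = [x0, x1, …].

SEQ = [MISS, L1-HIT, L1-HIT, L1-HIT, L1-HIT, L1-HIT, L1-HIT, L1-HIT, MISS, MISS, MISS, VC-HIT, MISS, L1-HIT, MISS, VC-HIT, VC-HIT]

  [0] addr=0x1b5 blk=54 s=6: MISS | VC []
  [1] addr=0x1b0 blk=54 s=6: L1-HIT | VC []
  [2] addr=0x1b5 blk=54 s=6: L1-HIT | VC []
  [3] addr=0x1b0 blk=54 s=6: L1-HIT | VC []
  [4] addr=0x1b7 blk=54 s=6: L1-HIT | VC []
  [5] addr=0x1b5 blk=54 s=6: L1-HIT | VC []
  [6] addr=0x1b4 blk=54 s=6: L1-HIT | VC []
  [7] addr=0x1b0 blk=54 s=6: L1-HIT | VC []
  [8] addr=0x146 blk=40 s=0: MISS | VC []
  [9] addr=0x9d blk=19 s=3: MISS | VC []
  [10] addr=0x135 blk=38 s=6: MISS | VC [54]
  [11] addr=0x1b6 blk=54 s=6: VC-HIT | VC [38]
  [12] addr=0x19d blk=51 s=3: MISS | VC [38, 19]
  [13] addr=0x1b4 blk=54 s=6: L1-HIT | VC [38, 19]
  [14] addr=0x5b blk=11 s=3: MISS | VC [38, 19, 51]
  [15] addr=0x9d blk=19 s=3: VC-HIT | VC [38, 11, 51]
  [16] addr=0x5c blk=11 s=3: VC-HIT | VC [38, 19, 51]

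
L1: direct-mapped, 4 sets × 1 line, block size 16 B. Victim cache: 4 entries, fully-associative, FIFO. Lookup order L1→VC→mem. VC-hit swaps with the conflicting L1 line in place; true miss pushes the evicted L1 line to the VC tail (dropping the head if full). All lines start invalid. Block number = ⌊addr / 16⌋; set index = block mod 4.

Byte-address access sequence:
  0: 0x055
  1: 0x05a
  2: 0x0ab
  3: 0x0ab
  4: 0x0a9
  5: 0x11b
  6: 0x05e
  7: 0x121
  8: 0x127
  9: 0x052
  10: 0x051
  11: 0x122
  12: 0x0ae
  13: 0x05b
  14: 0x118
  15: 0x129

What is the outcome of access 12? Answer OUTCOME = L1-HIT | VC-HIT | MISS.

0: 0x55 (blk 5, set 1) → MISS  vc=[]
1: 0x5a (blk 5, set 1) → L1-HIT  vc=[]
2: 0xab (blk 10, set 2) → MISS  vc=[]
3: 0xab (blk 10, set 2) → L1-HIT  vc=[]
4: 0xa9 (blk 10, set 2) → L1-HIT  vc=[]
5: 0x11b (blk 17, set 1) → MISS  vc=[5]
6: 0x5e (blk 5, set 1) → VC-HIT  vc=[17]
7: 0x121 (blk 18, set 2) → MISS  vc=[17, 10]
8: 0x127 (blk 18, set 2) → L1-HIT  vc=[17, 10]
9: 0x52 (blk 5, set 1) → L1-HIT  vc=[17, 10]
10: 0x51 (blk 5, set 1) → L1-HIT  vc=[17, 10]
11: 0x122 (blk 18, set 2) → L1-HIT  vc=[17, 10]
12: 0xae (blk 10, set 2) → VC-HIT  vc=[17, 18]
13: 0x5b (blk 5, set 1) → L1-HIT  vc=[17, 18]
14: 0x118 (blk 17, set 1) → VC-HIT  vc=[5, 18]
15: 0x129 (blk 18, set 2) → VC-HIT  vc=[5, 10]

OUTCOME = VC-HIT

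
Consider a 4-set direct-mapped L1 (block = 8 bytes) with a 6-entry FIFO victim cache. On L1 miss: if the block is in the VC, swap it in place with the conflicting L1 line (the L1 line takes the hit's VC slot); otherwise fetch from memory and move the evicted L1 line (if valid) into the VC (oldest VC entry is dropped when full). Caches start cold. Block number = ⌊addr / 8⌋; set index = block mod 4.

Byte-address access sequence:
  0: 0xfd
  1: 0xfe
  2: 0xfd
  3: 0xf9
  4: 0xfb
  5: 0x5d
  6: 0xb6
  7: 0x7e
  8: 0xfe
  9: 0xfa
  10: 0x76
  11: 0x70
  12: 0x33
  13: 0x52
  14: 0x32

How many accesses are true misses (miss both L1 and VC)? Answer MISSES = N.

MISSES = 7

#0 0xfd→b31/s3 MISS; vc=[]
#1 0xfe→b31/s3 L1-HIT; vc=[]
#2 0xfd→b31/s3 L1-HIT; vc=[]
#3 0xf9→b31/s3 L1-HIT; vc=[]
#4 0xfb→b31/s3 L1-HIT; vc=[]
#5 0x5d→b11/s3 MISS; vc=[31]
#6 0xb6→b22/s2 MISS; vc=[31]
#7 0x7e→b15/s3 MISS; vc=[31,11]
#8 0xfe→b31/s3 VC-HIT; vc=[15,11]
#9 0xfa→b31/s3 L1-HIT; vc=[15,11]
#10 0x76→b14/s2 MISS; vc=[15,11,22]
#11 0x70→b14/s2 L1-HIT; vc=[15,11,22]
#12 0x33→b6/s2 MISS; vc=[15,11,22,14]
#13 0x52→b10/s2 MISS; vc=[15,11,22,14,6]
#14 0x32→b6/s2 VC-HIT; vc=[15,11,22,14,10]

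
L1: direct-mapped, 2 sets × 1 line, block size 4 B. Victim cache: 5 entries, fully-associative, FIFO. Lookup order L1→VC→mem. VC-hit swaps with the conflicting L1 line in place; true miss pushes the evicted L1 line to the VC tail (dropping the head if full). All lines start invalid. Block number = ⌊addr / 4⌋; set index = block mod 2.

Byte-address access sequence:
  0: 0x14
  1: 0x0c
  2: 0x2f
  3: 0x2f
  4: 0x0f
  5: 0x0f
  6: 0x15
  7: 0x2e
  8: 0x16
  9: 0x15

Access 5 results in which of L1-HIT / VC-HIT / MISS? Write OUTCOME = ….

  [0] addr=0x14 blk=5 s=1: MISS | VC []
  [1] addr=0xc blk=3 s=1: MISS | VC [5]
  [2] addr=0x2f blk=11 s=1: MISS | VC [5, 3]
  [3] addr=0x2f blk=11 s=1: L1-HIT | VC [5, 3]
  [4] addr=0xf blk=3 s=1: VC-HIT | VC [5, 11]
  [5] addr=0xf blk=3 s=1: L1-HIT | VC [5, 11]
  [6] addr=0x15 blk=5 s=1: VC-HIT | VC [3, 11]
  [7] addr=0x2e blk=11 s=1: VC-HIT | VC [3, 5]
  [8] addr=0x16 blk=5 s=1: VC-HIT | VC [3, 11]
  [9] addr=0x15 blk=5 s=1: L1-HIT | VC [3, 11]

OUTCOME = L1-HIT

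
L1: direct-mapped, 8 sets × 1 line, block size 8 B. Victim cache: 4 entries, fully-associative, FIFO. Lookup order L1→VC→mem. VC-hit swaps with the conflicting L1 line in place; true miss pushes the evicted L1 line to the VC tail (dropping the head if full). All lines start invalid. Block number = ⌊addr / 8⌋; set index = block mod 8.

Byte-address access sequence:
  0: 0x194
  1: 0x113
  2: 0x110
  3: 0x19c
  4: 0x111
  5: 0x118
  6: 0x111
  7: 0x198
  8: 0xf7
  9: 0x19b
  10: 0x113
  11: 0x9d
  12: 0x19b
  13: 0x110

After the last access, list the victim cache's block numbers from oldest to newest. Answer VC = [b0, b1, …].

VC = [50, 35, 19]

0: 0x194 (blk 50, set 2) → MISS  vc=[]
1: 0x113 (blk 34, set 2) → MISS  vc=[50]
2: 0x110 (blk 34, set 2) → L1-HIT  vc=[50]
3: 0x19c (blk 51, set 3) → MISS  vc=[50]
4: 0x111 (blk 34, set 2) → L1-HIT  vc=[50]
5: 0x118 (blk 35, set 3) → MISS  vc=[50, 51]
6: 0x111 (blk 34, set 2) → L1-HIT  vc=[50, 51]
7: 0x198 (blk 51, set 3) → VC-HIT  vc=[50, 35]
8: 0xf7 (blk 30, set 6) → MISS  vc=[50, 35]
9: 0x19b (blk 51, set 3) → L1-HIT  vc=[50, 35]
10: 0x113 (blk 34, set 2) → L1-HIT  vc=[50, 35]
11: 0x9d (blk 19, set 3) → MISS  vc=[50, 35, 51]
12: 0x19b (blk 51, set 3) → VC-HIT  vc=[50, 35, 19]
13: 0x110 (blk 34, set 2) → L1-HIT  vc=[50, 35, 19]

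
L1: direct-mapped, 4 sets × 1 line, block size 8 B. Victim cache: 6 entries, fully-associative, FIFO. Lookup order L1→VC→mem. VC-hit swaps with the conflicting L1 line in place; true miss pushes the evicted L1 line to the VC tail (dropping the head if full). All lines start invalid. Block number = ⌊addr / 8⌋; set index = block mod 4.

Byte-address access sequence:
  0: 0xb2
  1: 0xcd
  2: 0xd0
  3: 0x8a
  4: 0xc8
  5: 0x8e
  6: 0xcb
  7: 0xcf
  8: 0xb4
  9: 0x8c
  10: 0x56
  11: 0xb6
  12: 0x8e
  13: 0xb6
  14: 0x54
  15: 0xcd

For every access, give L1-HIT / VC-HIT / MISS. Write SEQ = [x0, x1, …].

#0 0xb2→b22/s2 MISS; vc=[]
#1 0xcd→b25/s1 MISS; vc=[]
#2 0xd0→b26/s2 MISS; vc=[22]
#3 0x8a→b17/s1 MISS; vc=[22,25]
#4 0xc8→b25/s1 VC-HIT; vc=[22,17]
#5 0x8e→b17/s1 VC-HIT; vc=[22,25]
#6 0xcb→b25/s1 VC-HIT; vc=[22,17]
#7 0xcf→b25/s1 L1-HIT; vc=[22,17]
#8 0xb4→b22/s2 VC-HIT; vc=[26,17]
#9 0x8c→b17/s1 VC-HIT; vc=[26,25]
#10 0x56→b10/s2 MISS; vc=[26,25,22]
#11 0xb6→b22/s2 VC-HIT; vc=[26,25,10]
#12 0x8e→b17/s1 L1-HIT; vc=[26,25,10]
#13 0xb6→b22/s2 L1-HIT; vc=[26,25,10]
#14 0x54→b10/s2 VC-HIT; vc=[26,25,22]
#15 0xcd→b25/s1 VC-HIT; vc=[26,17,22]

SEQ = [MISS, MISS, MISS, MISS, VC-HIT, VC-HIT, VC-HIT, L1-HIT, VC-HIT, VC-HIT, MISS, VC-HIT, L1-HIT, L1-HIT, VC-HIT, VC-HIT]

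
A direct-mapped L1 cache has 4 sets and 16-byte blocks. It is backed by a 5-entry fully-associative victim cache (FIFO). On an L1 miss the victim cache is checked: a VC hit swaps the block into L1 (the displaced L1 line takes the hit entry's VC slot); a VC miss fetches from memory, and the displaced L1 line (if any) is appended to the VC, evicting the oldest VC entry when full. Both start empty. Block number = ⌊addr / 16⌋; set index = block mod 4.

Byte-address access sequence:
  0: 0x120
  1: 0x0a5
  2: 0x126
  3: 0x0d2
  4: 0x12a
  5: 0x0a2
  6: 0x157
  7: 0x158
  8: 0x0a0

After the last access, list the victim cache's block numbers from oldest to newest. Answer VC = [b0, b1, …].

VC = [18, 13]

#0 0x120→b18/s2 MISS; vc=[]
#1 0xa5→b10/s2 MISS; vc=[18]
#2 0x126→b18/s2 VC-HIT; vc=[10]
#3 0xd2→b13/s1 MISS; vc=[10]
#4 0x12a→b18/s2 L1-HIT; vc=[10]
#5 0xa2→b10/s2 VC-HIT; vc=[18]
#6 0x157→b21/s1 MISS; vc=[18,13]
#7 0x158→b21/s1 L1-HIT; vc=[18,13]
#8 0xa0→b10/s2 L1-HIT; vc=[18,13]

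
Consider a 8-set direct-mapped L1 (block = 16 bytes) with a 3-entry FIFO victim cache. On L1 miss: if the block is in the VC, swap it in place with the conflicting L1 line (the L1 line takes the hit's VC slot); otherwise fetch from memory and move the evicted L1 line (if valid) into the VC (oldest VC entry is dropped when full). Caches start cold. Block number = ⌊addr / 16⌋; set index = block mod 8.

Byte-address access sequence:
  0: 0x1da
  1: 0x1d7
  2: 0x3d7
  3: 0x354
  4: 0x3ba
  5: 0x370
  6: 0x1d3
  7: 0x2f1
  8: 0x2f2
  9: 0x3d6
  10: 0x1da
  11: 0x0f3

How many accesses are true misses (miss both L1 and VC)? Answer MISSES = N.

#0 0x1da→b29/s5 MISS; vc=[]
#1 0x1d7→b29/s5 L1-HIT; vc=[]
#2 0x3d7→b61/s5 MISS; vc=[29]
#3 0x354→b53/s5 MISS; vc=[29,61]
#4 0x3ba→b59/s3 MISS; vc=[29,61]
#5 0x370→b55/s7 MISS; vc=[29,61]
#6 0x1d3→b29/s5 VC-HIT; vc=[53,61]
#7 0x2f1→b47/s7 MISS; vc=[53,61,55]
#8 0x2f2→b47/s7 L1-HIT; vc=[53,61,55]
#9 0x3d6→b61/s5 VC-HIT; vc=[53,29,55]
#10 0x1da→b29/s5 VC-HIT; vc=[53,61,55]
#11 0xf3→b15/s7 MISS; vc=[61,55,47]

MISSES = 7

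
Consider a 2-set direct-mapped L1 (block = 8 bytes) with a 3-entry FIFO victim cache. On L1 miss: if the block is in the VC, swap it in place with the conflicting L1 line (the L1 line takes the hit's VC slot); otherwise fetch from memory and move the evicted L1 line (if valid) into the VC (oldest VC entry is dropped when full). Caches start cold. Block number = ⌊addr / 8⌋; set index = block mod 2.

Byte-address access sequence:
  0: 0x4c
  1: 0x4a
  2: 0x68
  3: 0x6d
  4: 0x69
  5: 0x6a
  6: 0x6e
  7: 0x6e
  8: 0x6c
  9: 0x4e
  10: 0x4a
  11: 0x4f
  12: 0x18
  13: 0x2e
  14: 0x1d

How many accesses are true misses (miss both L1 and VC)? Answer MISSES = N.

MISSES = 4

0: 0x4c (blk 9, set 1) → MISS  vc=[]
1: 0x4a (blk 9, set 1) → L1-HIT  vc=[]
2: 0x68 (blk 13, set 1) → MISS  vc=[9]
3: 0x6d (blk 13, set 1) → L1-HIT  vc=[9]
4: 0x69 (blk 13, set 1) → L1-HIT  vc=[9]
5: 0x6a (blk 13, set 1) → L1-HIT  vc=[9]
6: 0x6e (blk 13, set 1) → L1-HIT  vc=[9]
7: 0x6e (blk 13, set 1) → L1-HIT  vc=[9]
8: 0x6c (blk 13, set 1) → L1-HIT  vc=[9]
9: 0x4e (blk 9, set 1) → VC-HIT  vc=[13]
10: 0x4a (blk 9, set 1) → L1-HIT  vc=[13]
11: 0x4f (blk 9, set 1) → L1-HIT  vc=[13]
12: 0x18 (blk 3, set 1) → MISS  vc=[13, 9]
13: 0x2e (blk 5, set 1) → MISS  vc=[13, 9, 3]
14: 0x1d (blk 3, set 1) → VC-HIT  vc=[13, 9, 5]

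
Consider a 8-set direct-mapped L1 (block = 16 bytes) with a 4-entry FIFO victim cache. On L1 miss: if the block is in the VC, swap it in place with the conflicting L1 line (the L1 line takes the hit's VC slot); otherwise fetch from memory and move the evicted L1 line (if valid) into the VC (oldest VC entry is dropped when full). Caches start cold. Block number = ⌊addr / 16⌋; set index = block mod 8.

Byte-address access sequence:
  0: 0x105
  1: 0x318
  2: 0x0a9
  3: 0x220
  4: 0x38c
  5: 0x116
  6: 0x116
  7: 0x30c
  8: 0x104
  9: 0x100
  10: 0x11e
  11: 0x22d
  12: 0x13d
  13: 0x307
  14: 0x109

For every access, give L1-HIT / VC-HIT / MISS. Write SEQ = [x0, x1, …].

SEQ = [MISS, MISS, MISS, MISS, MISS, MISS, L1-HIT, MISS, VC-HIT, L1-HIT, L1-HIT, L1-HIT, MISS, VC-HIT, VC-HIT]

0: 0x105 (blk 16, set 0) → MISS  vc=[]
1: 0x318 (blk 49, set 1) → MISS  vc=[]
2: 0xa9 (blk 10, set 2) → MISS  vc=[]
3: 0x220 (blk 34, set 2) → MISS  vc=[10]
4: 0x38c (blk 56, set 0) → MISS  vc=[10, 16]
5: 0x116 (blk 17, set 1) → MISS  vc=[10, 16, 49]
6: 0x116 (blk 17, set 1) → L1-HIT  vc=[10, 16, 49]
7: 0x30c (blk 48, set 0) → MISS  vc=[10, 16, 49, 56]
8: 0x104 (blk 16, set 0) → VC-HIT  vc=[10, 48, 49, 56]
9: 0x100 (blk 16, set 0) → L1-HIT  vc=[10, 48, 49, 56]
10: 0x11e (blk 17, set 1) → L1-HIT  vc=[10, 48, 49, 56]
11: 0x22d (blk 34, set 2) → L1-HIT  vc=[10, 48, 49, 56]
12: 0x13d (blk 19, set 3) → MISS  vc=[10, 48, 49, 56]
13: 0x307 (blk 48, set 0) → VC-HIT  vc=[10, 16, 49, 56]
14: 0x109 (blk 16, set 0) → VC-HIT  vc=[10, 48, 49, 56]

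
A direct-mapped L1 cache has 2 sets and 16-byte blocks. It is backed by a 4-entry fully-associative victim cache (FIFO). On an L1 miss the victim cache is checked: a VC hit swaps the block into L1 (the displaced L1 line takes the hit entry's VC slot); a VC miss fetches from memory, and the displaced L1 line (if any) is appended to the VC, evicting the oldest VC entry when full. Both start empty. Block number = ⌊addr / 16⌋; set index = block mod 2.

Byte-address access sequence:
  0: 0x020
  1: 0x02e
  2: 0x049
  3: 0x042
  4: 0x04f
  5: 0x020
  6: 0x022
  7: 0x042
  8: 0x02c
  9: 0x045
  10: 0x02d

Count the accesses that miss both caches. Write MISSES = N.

  [0] addr=0x20 blk=2 s=0: MISS | VC []
  [1] addr=0x2e blk=2 s=0: L1-HIT | VC []
  [2] addr=0x49 blk=4 s=0: MISS | VC [2]
  [3] addr=0x42 blk=4 s=0: L1-HIT | VC [2]
  [4] addr=0x4f blk=4 s=0: L1-HIT | VC [2]
  [5] addr=0x20 blk=2 s=0: VC-HIT | VC [4]
  [6] addr=0x22 blk=2 s=0: L1-HIT | VC [4]
  [7] addr=0x42 blk=4 s=0: VC-HIT | VC [2]
  [8] addr=0x2c blk=2 s=0: VC-HIT | VC [4]
  [9] addr=0x45 blk=4 s=0: VC-HIT | VC [2]
  [10] addr=0x2d blk=2 s=0: VC-HIT | VC [4]

MISSES = 2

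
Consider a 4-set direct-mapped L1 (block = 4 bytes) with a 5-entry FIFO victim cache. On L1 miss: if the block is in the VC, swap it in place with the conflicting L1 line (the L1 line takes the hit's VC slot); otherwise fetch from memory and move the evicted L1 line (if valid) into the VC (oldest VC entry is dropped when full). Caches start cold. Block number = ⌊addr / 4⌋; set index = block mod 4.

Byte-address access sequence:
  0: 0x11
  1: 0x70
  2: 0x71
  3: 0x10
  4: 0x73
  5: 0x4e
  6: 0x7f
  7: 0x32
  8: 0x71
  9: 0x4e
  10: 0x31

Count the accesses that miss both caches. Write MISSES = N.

#0 0x11→b4/s0 MISS; vc=[]
#1 0x70→b28/s0 MISS; vc=[4]
#2 0x71→b28/s0 L1-HIT; vc=[4]
#3 0x10→b4/s0 VC-HIT; vc=[28]
#4 0x73→b28/s0 VC-HIT; vc=[4]
#5 0x4e→b19/s3 MISS; vc=[4]
#6 0x7f→b31/s3 MISS; vc=[4,19]
#7 0x32→b12/s0 MISS; vc=[4,19,28]
#8 0x71→b28/s0 VC-HIT; vc=[4,19,12]
#9 0x4e→b19/s3 VC-HIT; vc=[4,31,12]
#10 0x31→b12/s0 VC-HIT; vc=[4,31,28]

MISSES = 5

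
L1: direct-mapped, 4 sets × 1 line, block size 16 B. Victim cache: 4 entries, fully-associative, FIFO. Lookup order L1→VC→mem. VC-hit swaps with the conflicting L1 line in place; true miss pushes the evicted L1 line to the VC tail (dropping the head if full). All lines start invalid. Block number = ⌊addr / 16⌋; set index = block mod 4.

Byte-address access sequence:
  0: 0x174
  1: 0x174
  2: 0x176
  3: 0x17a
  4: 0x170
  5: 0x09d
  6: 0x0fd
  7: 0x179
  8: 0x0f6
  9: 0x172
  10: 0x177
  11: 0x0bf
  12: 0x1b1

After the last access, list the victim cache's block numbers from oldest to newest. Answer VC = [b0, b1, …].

VC = [15, 23, 11]

#0 0x174→b23/s3 MISS; vc=[]
#1 0x174→b23/s3 L1-HIT; vc=[]
#2 0x176→b23/s3 L1-HIT; vc=[]
#3 0x17a→b23/s3 L1-HIT; vc=[]
#4 0x170→b23/s3 L1-HIT; vc=[]
#5 0x9d→b9/s1 MISS; vc=[]
#6 0xfd→b15/s3 MISS; vc=[23]
#7 0x179→b23/s3 VC-HIT; vc=[15]
#8 0xf6→b15/s3 VC-HIT; vc=[23]
#9 0x172→b23/s3 VC-HIT; vc=[15]
#10 0x177→b23/s3 L1-HIT; vc=[15]
#11 0xbf→b11/s3 MISS; vc=[15,23]
#12 0x1b1→b27/s3 MISS; vc=[15,23,11]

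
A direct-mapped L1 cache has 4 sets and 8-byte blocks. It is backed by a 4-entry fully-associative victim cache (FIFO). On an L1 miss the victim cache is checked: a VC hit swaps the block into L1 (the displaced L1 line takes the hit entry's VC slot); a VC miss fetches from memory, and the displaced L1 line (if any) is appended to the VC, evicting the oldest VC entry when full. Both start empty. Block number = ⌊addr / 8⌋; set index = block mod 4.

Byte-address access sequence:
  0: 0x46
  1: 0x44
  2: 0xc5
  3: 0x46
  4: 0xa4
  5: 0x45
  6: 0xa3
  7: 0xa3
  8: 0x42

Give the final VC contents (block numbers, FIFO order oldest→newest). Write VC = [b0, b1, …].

VC = [24, 20]

0: 0x46 (blk 8, set 0) → MISS  vc=[]
1: 0x44 (blk 8, set 0) → L1-HIT  vc=[]
2: 0xc5 (blk 24, set 0) → MISS  vc=[8]
3: 0x46 (blk 8, set 0) → VC-HIT  vc=[24]
4: 0xa4 (blk 20, set 0) → MISS  vc=[24, 8]
5: 0x45 (blk 8, set 0) → VC-HIT  vc=[24, 20]
6: 0xa3 (blk 20, set 0) → VC-HIT  vc=[24, 8]
7: 0xa3 (blk 20, set 0) → L1-HIT  vc=[24, 8]
8: 0x42 (blk 8, set 0) → VC-HIT  vc=[24, 20]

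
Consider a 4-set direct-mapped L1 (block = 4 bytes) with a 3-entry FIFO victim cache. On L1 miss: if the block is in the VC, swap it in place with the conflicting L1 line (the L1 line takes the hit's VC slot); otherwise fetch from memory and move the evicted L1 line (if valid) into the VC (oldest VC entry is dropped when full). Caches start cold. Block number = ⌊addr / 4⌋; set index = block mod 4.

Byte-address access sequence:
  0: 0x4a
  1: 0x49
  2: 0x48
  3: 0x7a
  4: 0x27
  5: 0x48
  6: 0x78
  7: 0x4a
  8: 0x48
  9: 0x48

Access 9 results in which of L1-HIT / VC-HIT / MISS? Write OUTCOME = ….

0: 0x4a (blk 18, set 2) → MISS  vc=[]
1: 0x49 (blk 18, set 2) → L1-HIT  vc=[]
2: 0x48 (blk 18, set 2) → L1-HIT  vc=[]
3: 0x7a (blk 30, set 2) → MISS  vc=[18]
4: 0x27 (blk 9, set 1) → MISS  vc=[18]
5: 0x48 (blk 18, set 2) → VC-HIT  vc=[30]
6: 0x78 (blk 30, set 2) → VC-HIT  vc=[18]
7: 0x4a (blk 18, set 2) → VC-HIT  vc=[30]
8: 0x48 (blk 18, set 2) → L1-HIT  vc=[30]
9: 0x48 (blk 18, set 2) → L1-HIT  vc=[30]

OUTCOME = L1-HIT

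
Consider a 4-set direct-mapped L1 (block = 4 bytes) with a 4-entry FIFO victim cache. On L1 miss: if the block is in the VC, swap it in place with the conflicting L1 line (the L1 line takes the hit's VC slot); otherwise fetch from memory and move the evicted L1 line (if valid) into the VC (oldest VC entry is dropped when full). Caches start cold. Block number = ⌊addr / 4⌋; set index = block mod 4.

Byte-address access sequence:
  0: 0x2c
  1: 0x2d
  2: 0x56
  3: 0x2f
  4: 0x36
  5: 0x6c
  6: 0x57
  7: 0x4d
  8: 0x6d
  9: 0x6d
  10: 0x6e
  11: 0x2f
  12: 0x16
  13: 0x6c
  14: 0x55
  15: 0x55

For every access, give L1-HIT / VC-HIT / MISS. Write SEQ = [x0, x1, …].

0: 0x2c (blk 11, set 3) → MISS  vc=[]
1: 0x2d (blk 11, set 3) → L1-HIT  vc=[]
2: 0x56 (blk 21, set 1) → MISS  vc=[]
3: 0x2f (blk 11, set 3) → L1-HIT  vc=[]
4: 0x36 (blk 13, set 1) → MISS  vc=[21]
5: 0x6c (blk 27, set 3) → MISS  vc=[21, 11]
6: 0x57 (blk 21, set 1) → VC-HIT  vc=[13, 11]
7: 0x4d (blk 19, set 3) → MISS  vc=[13, 11, 27]
8: 0x6d (blk 27, set 3) → VC-HIT  vc=[13, 11, 19]
9: 0x6d (blk 27, set 3) → L1-HIT  vc=[13, 11, 19]
10: 0x6e (blk 27, set 3) → L1-HIT  vc=[13, 11, 19]
11: 0x2f (blk 11, set 3) → VC-HIT  vc=[13, 27, 19]
12: 0x16 (blk 5, set 1) → MISS  vc=[13, 27, 19, 21]
13: 0x6c (blk 27, set 3) → VC-HIT  vc=[13, 11, 19, 21]
14: 0x55 (blk 21, set 1) → VC-HIT  vc=[13, 11, 19, 5]
15: 0x55 (blk 21, set 1) → L1-HIT  vc=[13, 11, 19, 5]

SEQ = [MISS, L1-HIT, MISS, L1-HIT, MISS, MISS, VC-HIT, MISS, VC-HIT, L1-HIT, L1-HIT, VC-HIT, MISS, VC-HIT, VC-HIT, L1-HIT]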